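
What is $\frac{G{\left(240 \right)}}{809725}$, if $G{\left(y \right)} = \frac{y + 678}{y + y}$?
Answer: $\frac{153}{64778000} \approx 2.3619 \cdot 10^{-6}$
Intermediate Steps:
$G{\left(y \right)} = \frac{678 + y}{2 y}$
$\frac{G{\left(240 \right)}}{809725} = \frac{\frac{1}{2} \cdot \frac{1}{240} \left(678 + 240\right)}{809725} = \frac{1}{2} \cdot \frac{1}{240} \cdot 918 \cdot \frac{1}{809725} = \frac{153}{80} \cdot \frac{1}{809725} = \frac{153}{64778000}$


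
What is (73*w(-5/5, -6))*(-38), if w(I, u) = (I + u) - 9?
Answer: 44384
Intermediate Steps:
w(I, u) = -9 + I + u
(73*w(-5/5, -6))*(-38) = (73*(-9 - 5/5 - 6))*(-38) = (73*(-9 - 5*1/5 - 6))*(-38) = (73*(-9 - 1 - 6))*(-38) = (73*(-16))*(-38) = -1168*(-38) = 44384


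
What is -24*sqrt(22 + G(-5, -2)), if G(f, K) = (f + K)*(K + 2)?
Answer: -24*sqrt(22) ≈ -112.57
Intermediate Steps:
G(f, K) = (2 + K)*(K + f) (G(f, K) = (K + f)*(2 + K) = (2 + K)*(K + f))
-24*sqrt(22 + G(-5, -2)) = -24*sqrt(22 + ((-2)**2 + 2*(-2) + 2*(-5) - 2*(-5))) = -24*sqrt(22 + (4 - 4 - 10 + 10)) = -24*sqrt(22 + 0) = -24*sqrt(22)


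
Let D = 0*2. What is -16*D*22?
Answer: 0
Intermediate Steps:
D = 0
-16*D*22 = -16*0*22 = 0*22 = 0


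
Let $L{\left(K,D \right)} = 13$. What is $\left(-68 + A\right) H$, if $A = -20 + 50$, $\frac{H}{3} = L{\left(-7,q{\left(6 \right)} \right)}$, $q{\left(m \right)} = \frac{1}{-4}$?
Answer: $-1482$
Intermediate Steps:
$q{\left(m \right)} = - \frac{1}{4}$
$H = 39$ ($H = 3 \cdot 13 = 39$)
$A = 30$
$\left(-68 + A\right) H = \left(-68 + 30\right) 39 = \left(-38\right) 39 = -1482$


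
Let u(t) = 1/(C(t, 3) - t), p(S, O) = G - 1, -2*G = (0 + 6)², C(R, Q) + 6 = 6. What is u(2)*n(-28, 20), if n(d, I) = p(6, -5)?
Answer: 19/2 ≈ 9.5000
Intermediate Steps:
C(R, Q) = 0 (C(R, Q) = -6 + 6 = 0)
G = -18 (G = -(0 + 6)²/2 = -½*6² = -½*36 = -18)
p(S, O) = -19 (p(S, O) = -18 - 1 = -19)
n(d, I) = -19
u(t) = -1/t (u(t) = 1/(0 - t) = 1/(-t) = -1/t)
u(2)*n(-28, 20) = -1/2*(-19) = -1*½*(-19) = -½*(-19) = 19/2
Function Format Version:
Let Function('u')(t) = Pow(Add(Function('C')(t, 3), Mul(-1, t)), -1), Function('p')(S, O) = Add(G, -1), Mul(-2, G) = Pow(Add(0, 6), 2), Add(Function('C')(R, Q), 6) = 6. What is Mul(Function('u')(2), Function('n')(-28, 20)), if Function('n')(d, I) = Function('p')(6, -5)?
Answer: Rational(19, 2) ≈ 9.5000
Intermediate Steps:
Function('C')(R, Q) = 0 (Function('C')(R, Q) = Add(-6, 6) = 0)
G = -18 (G = Mul(Rational(-1, 2), Pow(Add(0, 6), 2)) = Mul(Rational(-1, 2), Pow(6, 2)) = Mul(Rational(-1, 2), 36) = -18)
Function('p')(S, O) = -19 (Function('p')(S, O) = Add(-18, -1) = -19)
Function('n')(d, I) = -19
Function('u')(t) = Mul(-1, Pow(t, -1)) (Function('u')(t) = Pow(Add(0, Mul(-1, t)), -1) = Pow(Mul(-1, t), -1) = Mul(-1, Pow(t, -1)))
Mul(Function('u')(2), Function('n')(-28, 20)) = Mul(Mul(-1, Pow(2, -1)), -19) = Mul(Mul(-1, Rational(1, 2)), -19) = Mul(Rational(-1, 2), -19) = Rational(19, 2)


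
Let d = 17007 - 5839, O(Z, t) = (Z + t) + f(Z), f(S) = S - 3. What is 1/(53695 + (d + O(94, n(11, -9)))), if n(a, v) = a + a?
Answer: 1/65070 ≈ 1.5368e-5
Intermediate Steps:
f(S) = -3 + S
n(a, v) = 2*a
O(Z, t) = -3 + t + 2*Z (O(Z, t) = (Z + t) + (-3 + Z) = -3 + t + 2*Z)
d = 11168
1/(53695 + (d + O(94, n(11, -9)))) = 1/(53695 + (11168 + (-3 + 2*11 + 2*94))) = 1/(53695 + (11168 + (-3 + 22 + 188))) = 1/(53695 + (11168 + 207)) = 1/(53695 + 11375) = 1/65070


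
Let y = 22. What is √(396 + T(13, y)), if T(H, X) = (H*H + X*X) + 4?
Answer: 9*√13 ≈ 32.450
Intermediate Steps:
T(H, X) = 4 + H² + X² (T(H, X) = (H² + X²) + 4 = 4 + H² + X²)
√(396 + T(13, y)) = √(396 + (4 + 13² + 22²)) = √(396 + (4 + 169 + 484)) = √(396 + 657) = √1053 = 9*√13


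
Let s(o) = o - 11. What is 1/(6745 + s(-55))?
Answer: 1/6679 ≈ 0.00014972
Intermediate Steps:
s(o) = -11 + o
1/(6745 + s(-55)) = 1/(6745 + (-11 - 55)) = 1/(6745 - 66) = 1/6679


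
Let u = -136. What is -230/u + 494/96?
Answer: 5579/816 ≈ 6.8370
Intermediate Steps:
-230/u + 494/96 = -230/(-136) + 494/96 = -230*(-1/136) + 494*(1/96) = 115/68 + 247/48 = 5579/816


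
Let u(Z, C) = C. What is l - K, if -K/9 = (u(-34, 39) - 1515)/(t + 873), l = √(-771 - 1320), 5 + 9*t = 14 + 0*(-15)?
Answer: -6642/437 + I*√2091 ≈ -15.199 + 45.727*I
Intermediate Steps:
t = 1 (t = -5/9 + (14 + 0*(-15))/9 = -5/9 + (14 + 0)/9 = -5/9 + (⅑)*14 = -5/9 + 14/9 = 1)
l = I*√2091 (l = √(-2091) = I*√2091 ≈ 45.727*I)
K = 6642/437 (K = -9*(39 - 1515)/(1 + 873) = -(-13284)/874 = -9*(-738/437) = 6642/437 ≈ 15.199)
l - K = I*√2091 - 1*6642/437 = I*√2091 - 6642/437 = -6642/437 + I*√2091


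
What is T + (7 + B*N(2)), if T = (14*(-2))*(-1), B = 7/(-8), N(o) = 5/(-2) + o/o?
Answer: 581/16 ≈ 36.313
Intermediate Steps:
N(o) = -3/2 (N(o) = 5*(-1/2) + 1 = -5/2 + 1 = -3/2)
B = -7/8 (B = 7*(-1/8) = -7/8 ≈ -0.87500)
T = 28 (T = -28*(-1) = 28)
T + (7 + B*N(2)) = 28 + (7 - 7/8*(-3/2)) = 28 + (7 + 21/16) = 28 + 133/16 = 581/16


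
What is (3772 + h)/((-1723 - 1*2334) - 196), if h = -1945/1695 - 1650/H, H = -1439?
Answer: -1840060391/2074702713 ≈ -0.88690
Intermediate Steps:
h = -421/487821 (h = -1945/1695 - 1650/(-1439) = -1945*1/1695 - 1650*(-1/1439) = -389/339 + 1650/1439 = -421/487821 ≈ -0.00086302)
(3772 + h)/((-1723 - 1*2334) - 196) = (3772 - 421/487821)/((-1723 - 1*2334) - 196) = 1840060391/(487821*((-1723 - 2334) - 196)) = 1840060391/(487821*(-4057 - 196)) = (1840060391/487821)/(-4253) = (1840060391/487821)*(-1/4253) = -1840060391/2074702713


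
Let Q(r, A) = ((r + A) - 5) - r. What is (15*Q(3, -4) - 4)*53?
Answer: -7367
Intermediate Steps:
Q(r, A) = -5 + A (Q(r, A) = ((A + r) - 5) - r = (-5 + A + r) - r = -5 + A)
(15*Q(3, -4) - 4)*53 = (15*(-5 - 4) - 4)*53 = (15*(-9) - 4)*53 = (-135 - 4)*53 = -139*53 = -7367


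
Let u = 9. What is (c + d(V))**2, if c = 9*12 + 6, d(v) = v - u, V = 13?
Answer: 13924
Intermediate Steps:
d(v) = -9 + v (d(v) = v - 1*9 = v - 9 = -9 + v)
c = 114 (c = 108 + 6 = 114)
(c + d(V))**2 = (114 + (-9 + 13))**2 = (114 + 4)**2 = 118**2 = 13924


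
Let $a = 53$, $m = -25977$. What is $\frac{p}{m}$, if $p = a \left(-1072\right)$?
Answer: $\frac{56816}{25977} \approx 2.1872$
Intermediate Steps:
$p = -56816$ ($p = 53 \left(-1072\right) = -56816$)
$\frac{p}{m} = - \frac{56816}{-25977} = \left(-56816\right) \left(- \frac{1}{25977}\right) = \frac{56816}{25977}$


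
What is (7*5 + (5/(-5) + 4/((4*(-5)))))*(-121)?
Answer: -20449/5 ≈ -4089.8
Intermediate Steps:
(7*5 + (5/(-5) + 4/((4*(-5)))))*(-121) = (35 + (5*(-⅕) + 4/(-20)))*(-121) = (35 + (-1 + 4*(-1/20)))*(-121) = (35 + (-1 - ⅕))*(-121) = (35 - 6/5)*(-121) = (169/5)*(-121) = -20449/5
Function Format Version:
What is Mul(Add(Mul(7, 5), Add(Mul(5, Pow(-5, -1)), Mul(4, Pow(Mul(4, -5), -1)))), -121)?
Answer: Rational(-20449, 5) ≈ -4089.8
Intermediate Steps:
Mul(Add(Mul(7, 5), Add(Mul(5, Pow(-5, -1)), Mul(4, Pow(Mul(4, -5), -1)))), -121) = Mul(Add(35, Add(Mul(5, Rational(-1, 5)), Mul(4, Pow(-20, -1)))), -121) = Mul(Add(35, Add(-1, Mul(4, Rational(-1, 20)))), -121) = Mul(Add(35, Add(-1, Rational(-1, 5))), -121) = Mul(Add(35, Rational(-6, 5)), -121) = Mul(Rational(169, 5), -121) = Rational(-20449, 5)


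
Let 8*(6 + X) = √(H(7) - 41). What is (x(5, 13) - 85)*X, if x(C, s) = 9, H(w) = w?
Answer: 456 - 19*I*√34/2 ≈ 456.0 - 55.394*I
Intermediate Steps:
X = -6 + I*√34/8 (X = -6 + √(7 - 41)/8 = -6 + √(-34)/8 = -6 + (I*√34)/8 = -6 + I*√34/8 ≈ -6.0 + 0.72887*I)
(x(5, 13) - 85)*X = (9 - 85)*(-6 + I*√34/8) = -76*(-6 + I*√34/8) = 456 - 19*I*√34/2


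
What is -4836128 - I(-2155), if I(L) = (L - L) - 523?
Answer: -4835605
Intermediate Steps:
I(L) = -523 (I(L) = 0 - 523 = -523)
-4836128 - I(-2155) = -4836128 - 1*(-523) = -4836128 + 523 = -4835605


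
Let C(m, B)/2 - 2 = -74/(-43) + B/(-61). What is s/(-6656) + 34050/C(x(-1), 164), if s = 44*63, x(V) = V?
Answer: 18576666039/1126528 ≈ 16490.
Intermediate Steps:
s = 2772
C(m, B) = 320/43 - 2*B/61 (C(m, B) = 4 + 2*(-74/(-43) + B/(-61)) = 4 + 2*(-74*(-1/43) + B*(-1/61)) = 4 + 2*(74/43 - B/61) = 4 + (148/43 - 2*B/61) = 320/43 - 2*B/61)
s/(-6656) + 34050/C(x(-1), 164) = 2772/(-6656) + 34050/(320/43 - 2/61*164) = 2772*(-1/6656) + 34050/(320/43 - 328/61) = -693/1664 + 34050/(5416/2623) = -693/1664 + 34050*(2623/5416) = -693/1664 + 44656575/2708 = 18576666039/1126528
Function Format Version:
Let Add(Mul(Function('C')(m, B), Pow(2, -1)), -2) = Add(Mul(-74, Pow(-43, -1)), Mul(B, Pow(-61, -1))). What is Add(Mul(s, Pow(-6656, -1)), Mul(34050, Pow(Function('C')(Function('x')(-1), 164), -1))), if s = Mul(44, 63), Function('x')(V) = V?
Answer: Rational(18576666039, 1126528) ≈ 16490.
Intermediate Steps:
s = 2772
Function('C')(m, B) = Add(Rational(320, 43), Mul(Rational(-2, 61), B)) (Function('C')(m, B) = Add(4, Mul(2, Add(Mul(-74, Pow(-43, -1)), Mul(B, Pow(-61, -1))))) = Add(4, Mul(2, Add(Mul(-74, Rational(-1, 43)), Mul(B, Rational(-1, 61))))) = Add(4, Mul(2, Add(Rational(74, 43), Mul(Rational(-1, 61), B)))) = Add(4, Add(Rational(148, 43), Mul(Rational(-2, 61), B))) = Add(Rational(320, 43), Mul(Rational(-2, 61), B)))
Add(Mul(s, Pow(-6656, -1)), Mul(34050, Pow(Function('C')(Function('x')(-1), 164), -1))) = Add(Mul(2772, Pow(-6656, -1)), Mul(34050, Pow(Add(Rational(320, 43), Mul(Rational(-2, 61), 164)), -1))) = Add(Mul(2772, Rational(-1, 6656)), Mul(34050, Pow(Add(Rational(320, 43), Rational(-328, 61)), -1))) = Add(Rational(-693, 1664), Mul(34050, Pow(Rational(5416, 2623), -1))) = Add(Rational(-693, 1664), Mul(34050, Rational(2623, 5416))) = Add(Rational(-693, 1664), Rational(44656575, 2708)) = Rational(18576666039, 1126528)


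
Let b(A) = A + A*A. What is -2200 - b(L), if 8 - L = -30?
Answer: -3682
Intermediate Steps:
L = 38 (L = 8 - 1*(-30) = 8 + 30 = 38)
b(A) = A + A²
-2200 - b(L) = -2200 - 38*(1 + 38) = -2200 - 38*39 = -2200 - 1*1482 = -2200 - 1482 = -3682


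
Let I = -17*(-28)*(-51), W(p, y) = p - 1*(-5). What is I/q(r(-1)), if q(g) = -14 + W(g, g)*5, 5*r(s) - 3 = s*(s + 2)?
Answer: -24276/13 ≈ -1867.4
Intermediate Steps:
W(p, y) = 5 + p (W(p, y) = p + 5 = 5 + p)
I = -24276 (I = 476*(-51) = -24276)
r(s) = 3/5 + s*(2 + s)/5 (r(s) = 3/5 + (s*(s + 2))/5 = 3/5 + (s*(2 + s))/5 = 3/5 + s*(2 + s)/5)
q(g) = 11 + 5*g (q(g) = -14 + (5 + g)*5 = -14 + (25 + 5*g) = 11 + 5*g)
I/q(r(-1)) = -24276/(11 + 5*(3/5 + (1/5)*(-1)**2 + (2/5)*(-1))) = -24276/(11 + 5*(3/5 + (1/5)*1 - 2/5)) = -24276/(11 + 5*(3/5 + 1/5 - 2/5)) = -24276/(11 + 5*(2/5)) = -24276/(11 + 2) = -24276/13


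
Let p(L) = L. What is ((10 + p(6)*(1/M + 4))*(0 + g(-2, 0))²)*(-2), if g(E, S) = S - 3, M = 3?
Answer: -648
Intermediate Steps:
g(E, S) = -3 + S
((10 + p(6)*(1/M + 4))*(0 + g(-2, 0))²)*(-2) = ((10 + 6*(1/3 + 4))*(0 + (-3 + 0))²)*(-2) = ((10 + 6*(⅓ + 4))*(0 - 3)²)*(-2) = ((10 + 6*(13/3))*(-3)²)*(-2) = ((10 + 26)*9)*(-2) = (36*9)*(-2) = 324*(-2) = -648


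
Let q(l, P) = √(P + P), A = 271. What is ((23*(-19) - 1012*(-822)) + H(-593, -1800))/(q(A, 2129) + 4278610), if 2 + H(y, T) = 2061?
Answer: 1783080767230/9153251763921 - 416743*√4258/9153251763921 ≈ 0.19480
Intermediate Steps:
H(y, T) = 2059 (H(y, T) = -2 + 2061 = 2059)
q(l, P) = √2*√P (q(l, P) = √(2*P) = √2*√P)
((23*(-19) - 1012*(-822)) + H(-593, -1800))/(q(A, 2129) + 4278610) = ((23*(-19) - 1012*(-822)) + 2059)/(√2*√2129 + 4278610) = ((-437 + 831864) + 2059)/(√4258 + 4278610) = (831427 + 2059)/(4278610 + √4258) = 833486/(4278610 + √4258)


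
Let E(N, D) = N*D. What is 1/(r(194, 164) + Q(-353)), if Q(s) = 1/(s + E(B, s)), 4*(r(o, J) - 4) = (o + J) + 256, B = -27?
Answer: 4589/722768 ≈ 0.0063492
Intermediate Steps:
E(N, D) = D*N
r(o, J) = 68 + J/4 + o/4 (r(o, J) = 4 + ((o + J) + 256)/4 = 4 + ((J + o) + 256)/4 = 4 + (256 + J + o)/4 = 4 + (64 + J/4 + o/4) = 68 + J/4 + o/4)
Q(s) = -1/(26*s) (Q(s) = 1/(s + s*(-27)) = 1/(s - 27*s) = 1/(-26*s) = -1/(26*s))
1/(r(194, 164) + Q(-353)) = 1/((68 + (1/4)*164 + (1/4)*194) - 1/26/(-353)) = 1/((68 + 41 + 97/2) - 1/26*(-1/353)) = 1/(315/2 + 1/9178) = 1/(722768/4589) = 4589/722768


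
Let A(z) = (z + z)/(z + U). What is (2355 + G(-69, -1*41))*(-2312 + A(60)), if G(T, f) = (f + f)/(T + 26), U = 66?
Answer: -4918572604/903 ≈ -5.4469e+6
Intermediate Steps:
G(T, f) = 2*f/(26 + T) (G(T, f) = (2*f)/(26 + T) = 2*f/(26 + T))
A(z) = 2*z/(66 + z) (A(z) = (z + z)/(z + 66) = (2*z)/(66 + z) = 2*z/(66 + z))
(2355 + G(-69, -1*41))*(-2312 + A(60)) = (2355 + 2*(-1*41)/(26 - 69))*(-2312 + 2*60/(66 + 60)) = (2355 + 2*(-41)/(-43))*(-2312 + 2*60/126) = (2355 + 2*(-41)*(-1/43))*(-2312 + 2*60*(1/126)) = (2355 + 82/43)*(-2312 + 20/21) = (101347/43)*(-48532/21) = -4918572604/903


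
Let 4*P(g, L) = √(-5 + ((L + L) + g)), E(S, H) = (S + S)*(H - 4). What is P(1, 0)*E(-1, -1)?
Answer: 5*I ≈ 5.0*I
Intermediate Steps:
E(S, H) = 2*S*(-4 + H) (E(S, H) = (2*S)*(-4 + H) = 2*S*(-4 + H))
P(g, L) = √(-5 + g + 2*L)/4 (P(g, L) = √(-5 + ((L + L) + g))/4 = √(-5 + (2*L + g))/4 = √(-5 + (g + 2*L))/4 = √(-5 + g + 2*L)/4)
P(1, 0)*E(-1, -1) = (√(-5 + 1 + 2*0)/4)*(2*(-1)*(-4 - 1)) = (√(-5 + 1 + 0)/4)*(2*(-1)*(-5)) = (√(-4)/4)*10 = ((2*I)/4)*10 = (I/2)*10 = 5*I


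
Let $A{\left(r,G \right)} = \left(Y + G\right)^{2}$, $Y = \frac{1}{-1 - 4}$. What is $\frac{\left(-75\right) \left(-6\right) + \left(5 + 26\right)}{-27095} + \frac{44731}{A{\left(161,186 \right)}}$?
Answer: $\frac{29884538404}{23384095895} \approx 1.278$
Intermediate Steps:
$Y = - \frac{1}{5}$ ($Y = \frac{1}{-5} = - \frac{1}{5} \approx -0.2$)
$A{\left(r,G \right)} = \left(- \frac{1}{5} + G\right)^{2}$
$\frac{\left(-75\right) \left(-6\right) + \left(5 + 26\right)}{-27095} + \frac{44731}{A{\left(161,186 \right)}} = \frac{\left(-75\right) \left(-6\right) + \left(5 + 26\right)}{-27095} + \frac{44731}{\frac{1}{25} \left(-1 + 5 \cdot 186\right)^{2}} = \left(450 + 31\right) \left(- \frac{1}{27095}\right) + \frac{44731}{\frac{1}{25} \left(-1 + 930\right)^{2}} = 481 \left(- \frac{1}{27095}\right) + \frac{44731}{\frac{1}{25} \cdot 929^{2}} = - \frac{481}{27095} + \frac{44731}{\frac{1}{25} \cdot 863041} = - \frac{481}{27095} + \frac{44731}{\frac{863041}{25}} = - \frac{481}{27095} + 44731 \cdot \frac{25}{863041} = - \frac{481}{27095} + \frac{1118275}{863041} = \frac{29884538404}{23384095895}$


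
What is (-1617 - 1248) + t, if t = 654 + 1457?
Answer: -754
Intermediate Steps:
t = 2111
(-1617 - 1248) + t = (-1617 - 1248) + 2111 = -2865 + 2111 = -754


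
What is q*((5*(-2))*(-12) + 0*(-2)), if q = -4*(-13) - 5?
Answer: 5640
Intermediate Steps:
q = 47 (q = 52 - 5 = 47)
q*((5*(-2))*(-12) + 0*(-2)) = 47*((5*(-2))*(-12) + 0*(-2)) = 47*(-10*(-12) + 0) = 47*(120 + 0) = 47*120 = 5640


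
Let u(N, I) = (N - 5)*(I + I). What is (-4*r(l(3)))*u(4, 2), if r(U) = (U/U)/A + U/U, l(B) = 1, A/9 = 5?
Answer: 736/45 ≈ 16.356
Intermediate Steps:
A = 45 (A = 9*5 = 45)
u(N, I) = 2*I*(-5 + N) (u(N, I) = (-5 + N)*(2*I) = 2*I*(-5 + N))
r(U) = 46/45 (r(U) = (U/U)/45 + U/U = 1*(1/45) + 1 = 1/45 + 1 = 46/45)
(-4*r(l(3)))*u(4, 2) = (-4*46/45)*(2*2*(-5 + 4)) = -368*2*(-1)/45 = -184/45*(-4) = 736/45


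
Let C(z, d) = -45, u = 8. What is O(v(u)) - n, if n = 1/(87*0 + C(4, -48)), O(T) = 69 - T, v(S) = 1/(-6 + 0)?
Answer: 6227/90 ≈ 69.189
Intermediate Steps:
v(S) = -1/6 (v(S) = 1/(-6) = -1/6)
n = -1/45 (n = 1/(87*0 - 45) = 1/(0 - 45) = 1/(-45) = -1/45 ≈ -0.022222)
O(v(u)) - n = (69 - 1*(-1/6)) - 1*(-1/45) = (69 + 1/6) + 1/45 = 415/6 + 1/45 = 6227/90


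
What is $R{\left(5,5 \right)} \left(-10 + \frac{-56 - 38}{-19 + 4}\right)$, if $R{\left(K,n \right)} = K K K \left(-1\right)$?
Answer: $\frac{1400}{3} \approx 466.67$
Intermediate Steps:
$R{\left(K,n \right)} = - K^{3}$ ($R{\left(K,n \right)} = K K^{2} \left(-1\right) = K^{3} \left(-1\right) = - K^{3}$)
$R{\left(5,5 \right)} \left(-10 + \frac{-56 - 38}{-19 + 4}\right) = - 5^{3} \left(-10 + \frac{-56 - 38}{-19 + 4}\right) = \left(-1\right) 125 \left(-10 - \frac{94}{-15}\right) = - 125 \left(-10 - - \frac{94}{15}\right) = - 125 \left(-10 + \frac{94}{15}\right) = \left(-125\right) \left(- \frac{56}{15}\right) = \frac{1400}{3}$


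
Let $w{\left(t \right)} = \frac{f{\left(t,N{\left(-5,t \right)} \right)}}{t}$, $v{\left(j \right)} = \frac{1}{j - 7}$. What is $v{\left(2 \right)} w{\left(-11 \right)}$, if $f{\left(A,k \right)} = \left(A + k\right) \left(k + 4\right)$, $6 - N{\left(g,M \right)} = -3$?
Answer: $- \frac{26}{55} \approx -0.47273$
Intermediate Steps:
$N{\left(g,M \right)} = 9$ ($N{\left(g,M \right)} = 6 - -3 = 6 + 3 = 9$)
$f{\left(A,k \right)} = \left(4 + k\right) \left(A + k\right)$ ($f{\left(A,k \right)} = \left(A + k\right) \left(4 + k\right) = \left(4 + k\right) \left(A + k\right)$)
$v{\left(j \right)} = \frac{1}{-7 + j}$
$w{\left(t \right)} = \frac{117 + 13 t}{t}$ ($w{\left(t \right)} = \frac{9^{2} + 4 t + 4 \cdot 9 + t 9}{t} = \frac{81 + 4 t + 36 + 9 t}{t} = \frac{117 + 13 t}{t}$)
$v{\left(2 \right)} w{\left(-11 \right)} = \frac{13 + \frac{117}{-11}}{-7 + 2} = \frac{13 + 117 \left(- \frac{1}{11}\right)}{-5} = - \frac{13 - \frac{117}{11}}{5} = \left(- \frac{1}{5}\right) \frac{26}{11} = - \frac{26}{55}$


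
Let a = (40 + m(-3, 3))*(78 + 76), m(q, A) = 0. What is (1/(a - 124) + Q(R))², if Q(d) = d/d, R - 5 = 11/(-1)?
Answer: 36445369/36433296 ≈ 1.0003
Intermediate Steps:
R = -6 (R = 5 + 11/(-1) = 5 + 11*(-1) = 5 - 11 = -6)
Q(d) = 1
a = 6160 (a = (40 + 0)*(78 + 76) = 40*154 = 6160)
(1/(a - 124) + Q(R))² = (1/(6160 - 124) + 1)² = (1/6036 + 1)² = (6037/6036)² = 36445369/36433296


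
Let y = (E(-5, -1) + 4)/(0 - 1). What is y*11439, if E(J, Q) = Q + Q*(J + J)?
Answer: -148707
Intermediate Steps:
E(J, Q) = Q + 2*J*Q (E(J, Q) = Q + Q*(2*J) = Q + 2*J*Q)
y = -13 (y = (-(1 + 2*(-5)) + 4)/(0 - 1) = (-(1 - 10) + 4)/(-1) = (-1*(-9) + 4)*(-1) = (9 + 4)*(-1) = 13*(-1) = -13)
y*11439 = -13*11439 = -148707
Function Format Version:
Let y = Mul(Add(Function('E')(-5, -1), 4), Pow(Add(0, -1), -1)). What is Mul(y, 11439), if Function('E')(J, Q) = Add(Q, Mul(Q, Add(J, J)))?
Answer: -148707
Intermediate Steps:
Function('E')(J, Q) = Add(Q, Mul(2, J, Q)) (Function('E')(J, Q) = Add(Q, Mul(Q, Mul(2, J))) = Add(Q, Mul(2, J, Q)))
y = -13 (y = Mul(Add(Mul(-1, Add(1, Mul(2, -5))), 4), Pow(Add(0, -1), -1)) = Mul(Add(Mul(-1, Add(1, -10)), 4), Pow(-1, -1)) = Mul(Add(Mul(-1, -9), 4), -1) = Mul(Add(9, 4), -1) = Mul(13, -1) = -13)
Mul(y, 11439) = Mul(-13, 11439) = -148707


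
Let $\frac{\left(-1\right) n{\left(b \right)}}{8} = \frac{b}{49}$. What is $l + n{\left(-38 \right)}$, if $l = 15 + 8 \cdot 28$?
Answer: $\frac{12015}{49} \approx 245.2$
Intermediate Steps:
$n{\left(b \right)} = - \frac{8 b}{49}$ ($n{\left(b \right)} = - 8 \frac{b}{49} = - \frac{8 b}{49}$)
$l = 239$ ($l = 15 + 224 = 239$)
$l + n{\left(-38 \right)} = 239 - - \frac{304}{49} = 239 + \frac{304}{49} = \frac{12015}{49}$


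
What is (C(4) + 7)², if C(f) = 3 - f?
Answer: 36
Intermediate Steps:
(C(4) + 7)² = ((3 - 1*4) + 7)² = ((3 - 4) + 7)² = (-1 + 7)² = 6² = 36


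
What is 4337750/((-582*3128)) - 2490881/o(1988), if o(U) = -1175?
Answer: 2264771020363/1069541400 ≈ 2117.5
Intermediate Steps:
4337750/((-582*3128)) - 2490881/o(1988) = 4337750/((-582*3128)) - 2490881/(-1175) = 4337750/(-1820496) - 2490881*(-1/1175) = 4337750*(-1/1820496) + 2490881/1175 = -2168875/910248 + 2490881/1175 = 2264771020363/1069541400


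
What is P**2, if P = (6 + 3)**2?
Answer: 6561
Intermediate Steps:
P = 81 (P = 9**2 = 81)
P**2 = 81**2 = 6561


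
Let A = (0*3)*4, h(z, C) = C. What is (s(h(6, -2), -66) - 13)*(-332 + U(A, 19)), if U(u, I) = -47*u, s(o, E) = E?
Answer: 26228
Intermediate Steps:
A = 0 (A = 0*4 = 0)
(s(h(6, -2), -66) - 13)*(-332 + U(A, 19)) = (-66 - 13)*(-332 - 47*0) = -79*(-332 + 0) = -79*(-332) = 26228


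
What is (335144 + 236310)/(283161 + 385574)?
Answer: 571454/668735 ≈ 0.85453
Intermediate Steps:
(335144 + 236310)/(283161 + 385574) = 571454/668735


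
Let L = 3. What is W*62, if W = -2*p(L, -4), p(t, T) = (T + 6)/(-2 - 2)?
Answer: 62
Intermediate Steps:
p(t, T) = -3/2 - T/4 (p(t, T) = (6 + T)/(-4) = (6 + T)*(-¼) = -3/2 - T/4)
W = 1 (W = -2*(-3/2 - ¼*(-4)) = -2*(-3/2 + 1) = -2*(-½) = 1)
W*62 = 1*62 = 62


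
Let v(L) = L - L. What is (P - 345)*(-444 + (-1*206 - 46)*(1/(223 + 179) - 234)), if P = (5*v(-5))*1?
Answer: -1352767770/67 ≈ -2.0191e+7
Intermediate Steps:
v(L) = 0
P = 0 (P = (5*0)*1 = 0*1 = 0)
(P - 345)*(-444 + (-1*206 - 46)*(1/(223 + 179) - 234)) = (0 - 345)*(-444 + (-1*206 - 46)*(1/(223 + 179) - 234)) = -345*(-444 + (-206 - 46)*(1/402 - 234)) = -345*(-444 - 252*(1/402 - 234)) = -345*(-444 - 252*(-94067/402)) = -345*(-444 + 3950814/67) = -345*3921066/67 = -1352767770/67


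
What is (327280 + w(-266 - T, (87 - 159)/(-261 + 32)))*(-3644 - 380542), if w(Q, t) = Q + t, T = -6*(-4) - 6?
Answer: -28768675985016/229 ≈ -1.2563e+11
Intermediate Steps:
T = 18 (T = 24 - 6 = 18)
(327280 + w(-266 - T, (87 - 159)/(-261 + 32)))*(-3644 - 380542) = (327280 + ((-266 - 1*18) + (87 - 159)/(-261 + 32)))*(-3644 - 380542) = (327280 + ((-266 - 18) - 72/(-229)))*(-384186) = (327280 + (-284 - 72*(-1/229)))*(-384186) = (327280 + (-284 + 72/229))*(-384186) = (327280 - 64964/229)*(-384186) = (74882156/229)*(-384186) = -28768675985016/229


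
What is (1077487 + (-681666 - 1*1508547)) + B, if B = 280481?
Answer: -832245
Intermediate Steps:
(1077487 + (-681666 - 1*1508547)) + B = (1077487 + (-681666 - 1*1508547)) + 280481 = (1077487 + (-681666 - 1508547)) + 280481 = (1077487 - 2190213) + 280481 = -1112726 + 280481 = -832245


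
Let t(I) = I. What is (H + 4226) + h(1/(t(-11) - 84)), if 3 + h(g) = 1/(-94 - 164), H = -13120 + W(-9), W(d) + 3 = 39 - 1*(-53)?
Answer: -2272465/258 ≈ -8808.0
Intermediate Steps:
W(d) = 89 (W(d) = -3 + (39 - 1*(-53)) = -3 + (39 + 53) = -3 + 92 = 89)
H = -13031 (H = -13120 + 89 = -13031)
h(g) = -775/258 (h(g) = -3 + 1/(-94 - 164) = -3 + 1/(-258) = -3 - 1/258 = -775/258)
(H + 4226) + h(1/(t(-11) - 84)) = (-13031 + 4226) - 775/258 = -8805 - 775/258 = -2272465/258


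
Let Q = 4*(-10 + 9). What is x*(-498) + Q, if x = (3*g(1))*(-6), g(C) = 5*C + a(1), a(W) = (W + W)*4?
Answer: 116528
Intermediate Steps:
Q = -4 (Q = 4*(-1) = -4)
a(W) = 8*W (a(W) = (2*W)*4 = 8*W)
g(C) = 8 + 5*C (g(C) = 5*C + 8*1 = 5*C + 8 = 8 + 5*C)
x = -234 (x = (3*(8 + 5*1))*(-6) = (3*(8 + 5))*(-6) = (3*13)*(-6) = 39*(-6) = -234)
x*(-498) + Q = -234*(-498) - 4 = 116532 - 4 = 116528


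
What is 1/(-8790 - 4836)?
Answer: -1/13626 ≈ -7.3389e-5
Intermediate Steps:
1/(-8790 - 4836) = 1/(-13626) = -1/13626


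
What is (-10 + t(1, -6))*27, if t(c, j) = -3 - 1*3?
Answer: -432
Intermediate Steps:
t(c, j) = -6 (t(c, j) = -3 - 3 = -6)
(-10 + t(1, -6))*27 = (-10 - 6)*27 = -16*27 = -432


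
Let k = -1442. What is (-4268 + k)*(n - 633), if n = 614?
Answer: 108490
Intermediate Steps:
(-4268 + k)*(n - 633) = (-4268 - 1442)*(614 - 633) = -5710*(-19) = 108490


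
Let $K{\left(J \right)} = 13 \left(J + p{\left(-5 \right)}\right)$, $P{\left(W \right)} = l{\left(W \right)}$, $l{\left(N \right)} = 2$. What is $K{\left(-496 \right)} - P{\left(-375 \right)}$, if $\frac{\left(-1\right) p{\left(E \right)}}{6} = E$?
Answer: $-6060$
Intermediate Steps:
$P{\left(W \right)} = 2$
$p{\left(E \right)} = - 6 E$
$K{\left(J \right)} = 390 + 13 J$ ($K{\left(J \right)} = 13 \left(J - -30\right) = 13 \left(J + 30\right) = 13 \left(30 + J\right) = 390 + 13 J$)
$K{\left(-496 \right)} - P{\left(-375 \right)} = \left(390 + 13 \left(-496\right)\right) - 2 = \left(390 - 6448\right) - 2 = -6058 - 2 = -6060$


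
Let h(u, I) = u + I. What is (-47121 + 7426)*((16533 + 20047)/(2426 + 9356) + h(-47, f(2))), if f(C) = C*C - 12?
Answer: 12135356925/5891 ≈ 2.0600e+6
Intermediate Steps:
f(C) = -12 + C² (f(C) = C² - 12 = -12 + C²)
h(u, I) = I + u
(-47121 + 7426)*((16533 + 20047)/(2426 + 9356) + h(-47, f(2))) = (-47121 + 7426)*((16533 + 20047)/(2426 + 9356) + ((-12 + 2²) - 47)) = -39695*(36580/11782 + ((-12 + 4) - 47)) = -39695*(36580*(1/11782) + (-8 - 47)) = -39695*(18290/5891 - 55) = -39695*(-305715/5891) = 12135356925/5891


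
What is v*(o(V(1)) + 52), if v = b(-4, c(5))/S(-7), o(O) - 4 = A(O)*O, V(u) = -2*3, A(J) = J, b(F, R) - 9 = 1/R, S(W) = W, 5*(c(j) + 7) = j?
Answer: -2438/21 ≈ -116.10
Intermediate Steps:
c(j) = -7 + j/5
b(F, R) = 9 + 1/R
V(u) = -6
o(O) = 4 + O² (o(O) = 4 + O*O = 4 + O²)
v = -53/42 (v = (9 + 1/(-7 + (⅕)*5))/(-7) = (9 + 1/(-7 + 1))*(-⅐) = (9 + 1/(-6))*(-⅐) = (9 - ⅙)*(-⅐) = (53/6)*(-⅐) = -53/42 ≈ -1.2619)
v*(o(V(1)) + 52) = -53*((4 + (-6)²) + 52)/42 = -53*((4 + 36) + 52)/42 = -53*(40 + 52)/42 = -53/42*92 = -2438/21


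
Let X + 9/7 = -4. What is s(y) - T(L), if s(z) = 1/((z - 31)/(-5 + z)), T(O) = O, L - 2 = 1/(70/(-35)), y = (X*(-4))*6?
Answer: -307/1342 ≈ -0.22876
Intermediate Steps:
X = -37/7 (X = -9/7 - 4 = -37/7 ≈ -5.2857)
y = 888/7 (y = -37/7*(-4)*6 = (148/7)*6 = 888/7 ≈ 126.86)
L = 3/2 (L = 2 + 1/(70/(-35)) = 2 + 1/(70*(-1/35)) = 2 + 1/(-2) = 2 - ½ = 3/2 ≈ 1.5000)
s(z) = (-5 + z)/(-31 + z) (s(z) = 1/((-31 + z)/(-5 + z)) = (-5 + z)/(-31 + z))
s(y) - T(L) = (-5 + 888/7)/(-31 + 888/7) - 1*3/2 = (853/7)/(671/7) - 3/2 = (7/671)*(853/7) - 3/2 = 853/671 - 3/2 = -307/1342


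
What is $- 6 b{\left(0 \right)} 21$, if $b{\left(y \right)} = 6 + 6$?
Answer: $-1512$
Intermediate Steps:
$b{\left(y \right)} = 12$
$- 6 b{\left(0 \right)} 21 = \left(-6\right) 12 \cdot 21 = \left(-72\right) 21 = -1512$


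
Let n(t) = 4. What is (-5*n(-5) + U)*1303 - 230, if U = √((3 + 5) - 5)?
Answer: -26290 + 1303*√3 ≈ -24033.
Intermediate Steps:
U = √3 (U = √(8 - 5) = √3 ≈ 1.7320)
(-5*n(-5) + U)*1303 - 230 = (-5*4 + √3)*1303 - 230 = (-20 + √3)*1303 - 230 = (-26060 + 1303*√3) - 230 = -26290 + 1303*√3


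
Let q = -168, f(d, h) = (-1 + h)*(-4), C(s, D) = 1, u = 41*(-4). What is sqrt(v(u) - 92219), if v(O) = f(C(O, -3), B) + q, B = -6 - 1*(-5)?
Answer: I*sqrt(92379) ≈ 303.94*I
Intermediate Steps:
u = -164
B = -1 (B = -6 + 5 = -1)
f(d, h) = 4 - 4*h
v(O) = -160 (v(O) = (4 - 4*(-1)) - 168 = (4 + 4) - 168 = 8 - 168 = -160)
sqrt(v(u) - 92219) = sqrt(-160 - 92219) = sqrt(-92379) = I*sqrt(92379)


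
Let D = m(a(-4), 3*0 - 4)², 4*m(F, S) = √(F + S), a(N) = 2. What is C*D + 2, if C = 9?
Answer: 7/8 ≈ 0.87500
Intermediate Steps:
m(F, S) = √(F + S)/4
D = -⅛ (D = (√(2 + (3*0 - 4))/4)² = (√(2 + (0 - 4))/4)² = (√(2 - 4)/4)² = (√(-2)/4)² = ((I*√2)/4)² = (I*√2/4)² = -⅛ ≈ -0.12500)
C*D + 2 = 9*(-⅛) + 2 = -9/8 + 2 = 7/8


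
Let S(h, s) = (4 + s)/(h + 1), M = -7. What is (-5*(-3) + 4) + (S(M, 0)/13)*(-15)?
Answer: 257/13 ≈ 19.769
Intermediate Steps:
S(h, s) = (4 + s)/(1 + h)
(-5*(-3) + 4) + (S(M, 0)/13)*(-15) = (-5*(-3) + 4) + (((4 + 0)/(1 - 7))/13)*(-15) = (15 + 4) + ((4/(-6))*(1/13))*(-15) = 19 + (-1/6*4*(1/13))*(-15) = 19 - 2/3*1/13*(-15) = 19 - 2/39*(-15) = 19 + 10/13 = 257/13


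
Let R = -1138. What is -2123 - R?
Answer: -985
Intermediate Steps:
-2123 - R = -2123 - 1*(-1138) = -2123 + 1138 = -985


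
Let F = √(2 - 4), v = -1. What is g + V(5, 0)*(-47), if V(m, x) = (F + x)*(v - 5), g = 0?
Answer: 282*I*√2 ≈ 398.81*I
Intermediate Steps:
F = I*√2 (F = √(-2) = I*√2 ≈ 1.4142*I)
V(m, x) = -6*x - 6*I*√2 (V(m, x) = (I*√2 + x)*(-1 - 5) = (x + I*√2)*(-6) = -6*x - 6*I*√2)
g + V(5, 0)*(-47) = 0 + (-6*0 - 6*I*√2)*(-47) = 0 + (0 - 6*I*√2)*(-47) = 0 - 6*I*√2*(-47) = 0 + 282*I*√2 = 282*I*√2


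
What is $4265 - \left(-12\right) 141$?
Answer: $5957$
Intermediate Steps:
$4265 - \left(-12\right) 141 = 4265 - -1692 = 4265 + 1692 = 5957$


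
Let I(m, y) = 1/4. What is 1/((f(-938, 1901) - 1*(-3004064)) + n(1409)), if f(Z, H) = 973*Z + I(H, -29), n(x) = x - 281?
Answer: 4/8370073 ≈ 4.7789e-7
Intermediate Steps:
I(m, y) = ¼
n(x) = -281 + x
f(Z, H) = ¼ + 973*Z (f(Z, H) = 973*Z + ¼ = ¼ + 973*Z)
1/((f(-938, 1901) - 1*(-3004064)) + n(1409)) = 1/(((¼ + 973*(-938)) - 1*(-3004064)) + (-281 + 1409)) = 1/(((¼ - 912674) + 3004064) + 1128) = 1/((-3650695/4 + 3004064) + 1128) = 1/(8365561/4 + 1128) = 1/(8370073/4) = 4/8370073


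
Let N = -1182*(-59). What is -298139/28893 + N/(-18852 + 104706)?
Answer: -3930247612/413429937 ≈ -9.5064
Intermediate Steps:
N = 69738
-298139/28893 + N/(-18852 + 104706) = -298139/28893 + 69738/(-18852 + 104706) = -298139*1/28893 + 69738/85854 = -298139/28893 + 69738*(1/85854) = -298139/28893 + 11623/14309 = -3930247612/413429937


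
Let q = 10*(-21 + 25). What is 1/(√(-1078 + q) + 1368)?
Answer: 228/312077 - I*√1038/1872462 ≈ 0.00073059 - 1.7206e-5*I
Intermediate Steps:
q = 40 (q = 10*4 = 40)
1/(√(-1078 + q) + 1368) = 1/(√(-1078 + 40) + 1368) = 1/(√(-1038) + 1368) = 1/(I*√1038 + 1368) = 1/(1368 + I*√1038)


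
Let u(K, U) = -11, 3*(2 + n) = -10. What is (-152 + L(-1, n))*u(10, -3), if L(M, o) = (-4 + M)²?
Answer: 1397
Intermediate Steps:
n = -16/3 (n = -2 + (⅓)*(-10) = -2 - 10/3 = -16/3 ≈ -5.3333)
(-152 + L(-1, n))*u(10, -3) = (-152 + (-4 - 1)²)*(-11) = (-152 + (-5)²)*(-11) = (-152 + 25)*(-11) = -127*(-11) = 1397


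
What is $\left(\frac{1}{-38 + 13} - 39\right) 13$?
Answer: $- \frac{12688}{25} \approx -507.52$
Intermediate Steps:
$\left(\frac{1}{-38 + 13} - 39\right) 13 = \left(\frac{1}{-25} - 39\right) 13 = \left(- \frac{1}{25} - 39\right) 13 = \left(- \frac{976}{25}\right) 13 = - \frac{12688}{25}$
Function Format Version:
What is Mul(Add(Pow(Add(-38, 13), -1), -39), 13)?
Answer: Rational(-12688, 25) ≈ -507.52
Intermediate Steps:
Mul(Add(Pow(Add(-38, 13), -1), -39), 13) = Mul(Add(Pow(-25, -1), -39), 13) = Mul(Add(Rational(-1, 25), -39), 13) = Mul(Rational(-976, 25), 13) = Rational(-12688, 25)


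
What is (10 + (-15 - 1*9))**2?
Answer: 196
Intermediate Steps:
(10 + (-15 - 1*9))**2 = (10 + (-15 - 9))**2 = (10 - 24)**2 = (-14)**2 = 196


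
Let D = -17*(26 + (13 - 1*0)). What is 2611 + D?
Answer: 1948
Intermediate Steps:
D = -663 (D = -17*(26 + (13 + 0)) = -17*(26 + 13) = -17*39 = -663)
2611 + D = 2611 - 663 = 1948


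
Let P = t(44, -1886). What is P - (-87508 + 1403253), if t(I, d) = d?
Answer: -1317631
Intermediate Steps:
P = -1886
P - (-87508 + 1403253) = -1886 - (-87508 + 1403253) = -1886 - 1*1315745 = -1886 - 1315745 = -1317631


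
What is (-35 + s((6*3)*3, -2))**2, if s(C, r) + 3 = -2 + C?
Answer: 196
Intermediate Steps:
s(C, r) = -5 + C (s(C, r) = -3 + (-2 + C) = -5 + C)
(-35 + s((6*3)*3, -2))**2 = (-35 + (-5 + (6*3)*3))**2 = (-35 + (-5 + 18*3))**2 = (-35 + (-5 + 54))**2 = (-35 + 49)**2 = 14**2 = 196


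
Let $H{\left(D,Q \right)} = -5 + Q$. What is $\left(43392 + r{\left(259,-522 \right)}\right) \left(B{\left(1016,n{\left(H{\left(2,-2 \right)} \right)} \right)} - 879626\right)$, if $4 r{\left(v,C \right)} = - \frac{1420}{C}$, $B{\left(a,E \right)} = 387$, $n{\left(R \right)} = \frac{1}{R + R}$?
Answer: $- \frac{19915624124981}{522} \approx -3.8153 \cdot 10^{10}$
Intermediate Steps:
$n{\left(R \right)} = \frac{1}{2 R}$
$r{\left(v,C \right)} = - \frac{355}{C}$ ($r{\left(v,C \right)} = \frac{\left(-1420\right) \frac{1}{C}}{4} = - \frac{355}{C}$)
$\left(43392 + r{\left(259,-522 \right)}\right) \left(B{\left(1016,n{\left(H{\left(2,-2 \right)} \right)} \right)} - 879626\right) = \left(43392 - \frac{355}{-522}\right) \left(387 - 879626\right) = \left(43392 - - \frac{355}{522}\right) \left(-879239\right) = \left(43392 + \frac{355}{522}\right) \left(-879239\right) = \frac{22650979}{522} \left(-879239\right) = - \frac{19915624124981}{522}$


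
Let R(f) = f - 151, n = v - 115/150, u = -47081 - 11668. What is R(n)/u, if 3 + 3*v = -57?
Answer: 5153/1762470 ≈ 0.0029237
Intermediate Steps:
v = -20 (v = -1 + (⅓)*(-57) = -1 - 19 = -20)
u = -58749
n = -623/30 (n = -20 - 115/150 = -20 - 115*1/150 = -20 - 23/30 = -623/30 ≈ -20.767)
R(f) = -151 + f
R(n)/u = (-151 - 623/30)/(-58749) = -5153/30*(-1/58749) = 5153/1762470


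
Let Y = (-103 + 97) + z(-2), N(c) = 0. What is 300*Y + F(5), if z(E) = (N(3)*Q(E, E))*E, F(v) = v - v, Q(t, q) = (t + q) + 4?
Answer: -1800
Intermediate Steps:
Q(t, q) = 4 + q + t (Q(t, q) = (q + t) + 4 = 4 + q + t)
F(v) = 0
z(E) = 0 (z(E) = (0*(4 + E + E))*E = (0*(4 + 2*E))*E = 0*E = 0)
Y = -6 (Y = (-103 + 97) + 0 = -6 + 0 = -6)
300*Y + F(5) = 300*(-6) + 0 = -1800 + 0 = -1800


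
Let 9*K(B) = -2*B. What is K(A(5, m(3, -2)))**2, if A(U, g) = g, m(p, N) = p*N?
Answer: 16/9 ≈ 1.7778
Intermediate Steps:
m(p, N) = N*p
K(B) = -2*B/9 (K(B) = (-2*B)/9 = -2*B/9)
K(A(5, m(3, -2)))**2 = (-(-4)*3/9)**2 = (-2/9*(-6))**2 = (4/3)**2 = 16/9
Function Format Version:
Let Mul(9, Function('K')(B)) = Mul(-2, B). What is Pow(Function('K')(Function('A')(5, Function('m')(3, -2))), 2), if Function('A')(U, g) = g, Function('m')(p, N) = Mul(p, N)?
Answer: Rational(16, 9) ≈ 1.7778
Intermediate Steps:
Function('m')(p, N) = Mul(N, p)
Function('K')(B) = Mul(Rational(-2, 9), B) (Function('K')(B) = Mul(Rational(1, 9), Mul(-2, B)) = Mul(Rational(-2, 9), B))
Pow(Function('K')(Function('A')(5, Function('m')(3, -2))), 2) = Pow(Mul(Rational(-2, 9), Mul(-2, 3)), 2) = Pow(Mul(Rational(-2, 9), -6), 2) = Pow(Rational(4, 3), 2) = Rational(16, 9)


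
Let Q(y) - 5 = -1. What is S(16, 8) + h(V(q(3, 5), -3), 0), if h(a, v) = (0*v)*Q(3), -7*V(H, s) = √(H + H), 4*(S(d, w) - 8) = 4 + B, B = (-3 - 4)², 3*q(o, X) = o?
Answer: 85/4 ≈ 21.250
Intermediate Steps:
q(o, X) = o/3
B = 49 (B = (-7)² = 49)
Q(y) = 4 (Q(y) = 5 - 1 = 4)
S(d, w) = 85/4 (S(d, w) = 8 + (4 + 49)/4 = 8 + (¼)*53 = 8 + 53/4 = 85/4)
V(H, s) = -√2*√H/7 (V(H, s) = -√(H + H)/7 = -√2*√H/7)
h(a, v) = 0 (h(a, v) = (0*v)*4 = 0*4 = 0)
S(16, 8) + h(V(q(3, 5), -3), 0) = 85/4 + 0 = 85/4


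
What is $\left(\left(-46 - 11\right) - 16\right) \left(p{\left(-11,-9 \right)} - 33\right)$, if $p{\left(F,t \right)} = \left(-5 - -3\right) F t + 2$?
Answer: $16717$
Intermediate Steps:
$p{\left(F,t \right)} = 2 - 2 F t$ ($p{\left(F,t \right)} = \left(-5 + 3\right) F t + 2 = - 2 F t + 2 = 2 - 2 F t$)
$\left(\left(-46 - 11\right) - 16\right) \left(p{\left(-11,-9 \right)} - 33\right) = \left(\left(-46 - 11\right) - 16\right) \left(\left(2 - \left(-22\right) \left(-9\right)\right) - 33\right) = \left(-57 - 16\right) \left(\left(2 - 198\right) - 33\right) = - 73 \left(-196 - 33\right) = \left(-73\right) \left(-229\right) = 16717$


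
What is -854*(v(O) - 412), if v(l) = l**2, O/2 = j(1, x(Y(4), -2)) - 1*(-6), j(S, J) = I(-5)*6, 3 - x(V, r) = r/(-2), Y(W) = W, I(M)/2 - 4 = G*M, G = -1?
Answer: -44042488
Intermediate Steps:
I(M) = 8 - 2*M (I(M) = 8 + 2*(-M) = 8 - 2*M)
x(V, r) = 3 + r/2 (x(V, r) = 3 - r/(-2) = 3 - r*(-1)/2 = 3 - (-1)*r/2 = 3 + r/2)
j(S, J) = 108 (j(S, J) = (8 - 2*(-5))*6 = (8 + 10)*6 = 18*6 = 108)
O = 228 (O = 2*(108 - 1*(-6)) = 2*(108 + 6) = 2*114 = 228)
-854*(v(O) - 412) = -854*(228**2 - 412) = -854*(51984 - 412) = -854*51572 = -44042488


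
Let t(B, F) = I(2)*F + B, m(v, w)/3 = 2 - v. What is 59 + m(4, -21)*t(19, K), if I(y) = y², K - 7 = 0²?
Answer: -223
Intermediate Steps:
m(v, w) = 6 - 3*v (m(v, w) = 3*(2 - v) = 6 - 3*v)
K = 7 (K = 7 + 0² = 7 + 0 = 7)
t(B, F) = B + 4*F (t(B, F) = 2²*F + B = 4*F + B = B + 4*F)
59 + m(4, -21)*t(19, K) = 59 + (6 - 3*4)*(19 + 4*7) = 59 + (6 - 12)*(19 + 28) = 59 - 6*47 = 59 - 282 = -223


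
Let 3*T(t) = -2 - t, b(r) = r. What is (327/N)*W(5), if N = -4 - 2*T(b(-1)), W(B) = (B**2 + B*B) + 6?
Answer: -27468/5 ≈ -5493.6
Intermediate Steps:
T(t) = -2/3 - t/3 (T(t) = (-2 - t)/3 = -2/3 - t/3)
W(B) = 6 + 2*B**2 (W(B) = (B**2 + B**2) + 6 = 2*B**2 + 6 = 6 + 2*B**2)
N = -10/3 (N = -4 - 2*(-2/3 - 1/3*(-1)) = -4 - 2*(-2/3 + 1/3) = -4 - 2*(-1/3) = -4 + 2/3 = -10/3 ≈ -3.3333)
(327/N)*W(5) = (327/(-10/3))*(6 + 2*5**2) = (327*(-3/10))*(6 + 2*25) = -981*(6 + 50)/10 = -981/10*56 = -27468/5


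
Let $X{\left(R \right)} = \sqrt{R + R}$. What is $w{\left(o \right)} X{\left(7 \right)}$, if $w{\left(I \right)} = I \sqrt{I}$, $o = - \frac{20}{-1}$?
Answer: $40 \sqrt{70} \approx 334.66$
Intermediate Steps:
$X{\left(R \right)} = \sqrt{2} \sqrt{R}$ ($X{\left(R \right)} = \sqrt{2 R} = \sqrt{2} \sqrt{R}$)
$o = 20$ ($o = \left(-20\right) \left(-1\right) = 20$)
$w{\left(I \right)} = I^{\frac{3}{2}}$
$w{\left(o \right)} X{\left(7 \right)} = 20^{\frac{3}{2}} \sqrt{2} \sqrt{7} = 40 \sqrt{5} \sqrt{14} = 40 \sqrt{70}$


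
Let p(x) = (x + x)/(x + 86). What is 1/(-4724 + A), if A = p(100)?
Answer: -93/439232 ≈ -0.00021173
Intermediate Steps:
p(x) = 2*x/(86 + x) (p(x) = (2*x)/(86 + x) = 2*x/(86 + x))
A = 100/93 (A = 2*100/(86 + 100) = 2*100/186 = 2*100*(1/186) = 100/93 ≈ 1.0753)
1/(-4724 + A) = 1/(-4724 + 100/93) = 1/(-439232/93) = -93/439232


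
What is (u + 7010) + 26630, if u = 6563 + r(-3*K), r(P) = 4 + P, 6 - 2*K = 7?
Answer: 80417/2 ≈ 40209.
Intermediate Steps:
K = -½ (K = 3 - ½*7 = 3 - 7/2 = -½ ≈ -0.50000)
u = 13137/2 (u = 6563 + (4 - 3*(-½)) = 6563 + (4 + 3/2) = 6563 + 11/2 = 13137/2 ≈ 6568.5)
(u + 7010) + 26630 = (13137/2 + 7010) + 26630 = 27157/2 + 26630 = 80417/2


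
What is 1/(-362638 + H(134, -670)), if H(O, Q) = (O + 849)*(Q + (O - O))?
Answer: -1/1021248 ≈ -9.7919e-7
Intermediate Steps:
H(O, Q) = Q*(849 + O) (H(O, Q) = (849 + O)*(Q + 0) = (849 + O)*Q = Q*(849 + O))
1/(-362638 + H(134, -670)) = 1/(-362638 - 670*(849 + 134)) = 1/(-362638 - 670*983) = 1/(-362638 - 658610) = 1/(-1021248) = -1/1021248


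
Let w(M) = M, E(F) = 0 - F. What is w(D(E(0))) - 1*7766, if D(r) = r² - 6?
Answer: -7772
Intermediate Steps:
E(F) = -F
D(r) = -6 + r²
w(D(E(0))) - 1*7766 = (-6 + (-1*0)²) - 1*7766 = (-6 + 0²) - 7766 = (-6 + 0) - 7766 = -6 - 7766 = -7772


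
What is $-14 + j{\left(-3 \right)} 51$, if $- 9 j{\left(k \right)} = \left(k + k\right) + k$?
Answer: $37$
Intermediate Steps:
$j{\left(k \right)} = - \frac{k}{3}$ ($j{\left(k \right)} = - \frac{\left(k + k\right) + k}{9} = - \frac{2 k + k}{9} = - \frac{3 k}{9} = - \frac{k}{3}$)
$-14 + j{\left(-3 \right)} 51 = -14 + \left(- \frac{1}{3}\right) \left(-3\right) 51 = -14 + 1 \cdot 51 = -14 + 51 = 37$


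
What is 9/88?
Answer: 9/88 ≈ 0.10227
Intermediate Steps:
9/88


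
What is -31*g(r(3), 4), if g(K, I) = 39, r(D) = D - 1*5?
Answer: -1209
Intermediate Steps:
r(D) = -5 + D (r(D) = D - 5 = -5 + D)
-31*g(r(3), 4) = -31*39 = -1209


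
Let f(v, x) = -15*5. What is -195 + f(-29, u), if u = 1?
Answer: -270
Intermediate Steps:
f(v, x) = -75
-195 + f(-29, u) = -195 - 75 = -270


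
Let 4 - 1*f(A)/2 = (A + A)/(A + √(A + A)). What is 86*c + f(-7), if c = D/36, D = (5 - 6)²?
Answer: 131/18 - 4*I*√14/9 ≈ 7.2778 - 1.663*I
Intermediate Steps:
D = 1 (D = (-1)² = 1)
f(A) = 8 - 4*A/(A + √2*√A) (f(A) = 8 - 2*(A + A)/(A + √(A + A)) = 8 - 2*2*A/(A + √(2*A)) = 8 - 2*2*A/(A + √2*√A) = 8 - 4*A/(A + √2*√A))
c = 1/36 ≈ 0.027778
86*c + f(-7) = 86*(1/36) + 4*(-7 + 2*√2*√(-7))/(-7 + √2*√(-7)) = 43/18 + 4*(-7 + 2*√2*(I*√7))/(-7 + √2*(I*√7)) = 43/18 + 4*(-7 + 2*I*√14)/(-7 + I*√14)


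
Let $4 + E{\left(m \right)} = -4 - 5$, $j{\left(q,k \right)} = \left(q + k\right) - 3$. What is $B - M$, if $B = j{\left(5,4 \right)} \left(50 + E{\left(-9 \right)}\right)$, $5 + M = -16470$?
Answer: $16697$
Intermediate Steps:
$j{\left(q,k \right)} = -3 + k + q$ ($j{\left(q,k \right)} = \left(k + q\right) - 3 = -3 + k + q$)
$E{\left(m \right)} = -13$ ($E{\left(m \right)} = -4 - 9 = -13$)
$M = -16475$ ($M = -5 - 16470 = -16475$)
$B = 222$ ($B = \left(-3 + 4 + 5\right) \left(50 - 13\right) = 6 \cdot 37 = 222$)
$B - M = 222 - -16475 = 222 + 16475 = 16697$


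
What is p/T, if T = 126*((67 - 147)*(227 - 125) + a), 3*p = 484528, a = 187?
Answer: -242264/1506897 ≈ -0.16077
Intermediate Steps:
p = 484528/3 (p = (⅓)*484528 = 484528/3 ≈ 1.6151e+5)
T = -1004598 (T = 126*((67 - 147)*(227 - 125) + 187) = 126*(-80*102 + 187) = 126*(-8160 + 187) = 126*(-7973) = -1004598)
p/T = (484528/3)/(-1004598) = (484528/3)*(-1/1004598) = -242264/1506897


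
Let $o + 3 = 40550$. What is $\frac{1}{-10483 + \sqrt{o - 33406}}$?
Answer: $- \frac{10483}{109886148} - \frac{\sqrt{7141}}{109886148} \approx -9.6168 \cdot 10^{-5}$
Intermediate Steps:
$o = 40547$ ($o = -3 + 40550 = 40547$)
$\frac{1}{-10483 + \sqrt{o - 33406}} = \frac{1}{-10483 + \sqrt{40547 - 33406}} = \frac{1}{-10483 + \sqrt{7141}}$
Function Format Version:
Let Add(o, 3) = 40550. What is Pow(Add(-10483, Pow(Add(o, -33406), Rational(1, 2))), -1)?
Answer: Add(Rational(-10483, 109886148), Mul(Rational(-1, 109886148), Pow(7141, Rational(1, 2)))) ≈ -9.6168e-5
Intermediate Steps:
o = 40547 (o = Add(-3, 40550) = 40547)
Pow(Add(-10483, Pow(Add(o, -33406), Rational(1, 2))), -1) = Pow(Add(-10483, Pow(Add(40547, -33406), Rational(1, 2))), -1) = Pow(Add(-10483, Pow(7141, Rational(1, 2))), -1)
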